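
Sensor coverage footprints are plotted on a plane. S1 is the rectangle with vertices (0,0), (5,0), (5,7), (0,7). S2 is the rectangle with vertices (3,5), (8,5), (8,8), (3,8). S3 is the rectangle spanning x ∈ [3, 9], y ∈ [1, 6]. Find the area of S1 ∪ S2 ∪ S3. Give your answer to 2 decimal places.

By inclusion–exclusion:
Individual areas: |S1| = 35, |S2| = 15, |S3| = 30.
|S1∩S2|: x∈[3,5], y∈[5,7] → 2·2 = 4.
|S1∩S3|: x∈[3,5], y∈[1,6] → 2·5 = 10.
|S2∩S3|: x∈[3,8], y∈[5,6] → 5·1 = 5.
|S1∩S2∩S3| = 2.
|S1 ∪ S2 ∪ S3| = 80 − 19 + 2 = 63.00.

63.00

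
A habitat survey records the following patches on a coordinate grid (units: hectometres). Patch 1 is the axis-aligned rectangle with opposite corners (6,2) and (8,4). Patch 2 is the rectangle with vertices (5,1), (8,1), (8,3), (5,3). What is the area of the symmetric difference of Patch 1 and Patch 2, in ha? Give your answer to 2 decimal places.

6.00

|Patch 1∩Patch 2|: x∈[6,8], y∈[2,3] → 2·1 = 2.
|Patch 1 △ Patch 2| = |Patch 1| + |Patch 2| − 2·|Patch 1∩Patch 2| = 4 + 6 − 4 = 6.00.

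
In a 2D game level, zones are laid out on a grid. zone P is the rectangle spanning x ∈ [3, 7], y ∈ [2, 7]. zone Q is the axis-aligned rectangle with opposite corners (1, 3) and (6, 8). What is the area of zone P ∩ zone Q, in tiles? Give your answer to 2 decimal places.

|zone P∩zone Q|: x∈[3,6], y∈[3,7] → 3·4 = 12.

12.00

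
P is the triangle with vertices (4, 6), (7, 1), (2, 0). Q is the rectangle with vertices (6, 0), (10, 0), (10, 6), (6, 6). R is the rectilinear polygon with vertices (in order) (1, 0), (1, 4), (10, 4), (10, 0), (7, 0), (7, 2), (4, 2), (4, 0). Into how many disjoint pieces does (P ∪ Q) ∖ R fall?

(P ∪ Q) ∖ R splits into 3 disjoint pieces (area 8, area 4.8, area 1.8667).

3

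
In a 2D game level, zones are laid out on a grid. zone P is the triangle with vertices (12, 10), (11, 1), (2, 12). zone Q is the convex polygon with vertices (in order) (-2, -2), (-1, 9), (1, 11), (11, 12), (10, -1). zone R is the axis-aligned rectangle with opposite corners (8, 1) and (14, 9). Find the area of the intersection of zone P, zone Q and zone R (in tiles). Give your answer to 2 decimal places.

14.59

The intersection is the polygon with vertices (10.227,1.945), (8,4.667), (8,9), (10.769,9).
By the shoelace formula its area is 14.59.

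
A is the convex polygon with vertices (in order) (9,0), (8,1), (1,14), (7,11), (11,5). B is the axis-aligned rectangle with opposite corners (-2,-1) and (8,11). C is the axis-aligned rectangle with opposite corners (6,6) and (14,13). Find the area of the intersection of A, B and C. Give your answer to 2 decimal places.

The intersection is the polygon with vertices (7,11), (8,9.5), (8,6), (6,6), (6,11).
By the shoelace formula its area is 9.25.

9.25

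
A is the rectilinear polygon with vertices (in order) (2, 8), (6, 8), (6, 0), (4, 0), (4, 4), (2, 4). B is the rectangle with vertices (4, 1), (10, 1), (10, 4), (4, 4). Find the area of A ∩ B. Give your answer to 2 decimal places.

The intersection is the polygon with vertices (6,1), (4,1), (4,4), (6,4).
By the shoelace formula its area is 6.00.

6.00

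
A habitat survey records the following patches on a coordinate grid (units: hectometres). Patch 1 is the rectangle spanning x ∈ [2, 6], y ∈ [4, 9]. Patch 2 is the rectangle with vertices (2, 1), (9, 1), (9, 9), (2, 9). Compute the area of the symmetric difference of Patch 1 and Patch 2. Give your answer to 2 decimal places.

36.00

|Patch 1∩Patch 2|: x∈[2,6], y∈[4,9] → 4·5 = 20.
|Patch 1 △ Patch 2| = |Patch 1| + |Patch 2| − 2·|Patch 1∩Patch 2| = 20 + 56 − 40 = 36.00.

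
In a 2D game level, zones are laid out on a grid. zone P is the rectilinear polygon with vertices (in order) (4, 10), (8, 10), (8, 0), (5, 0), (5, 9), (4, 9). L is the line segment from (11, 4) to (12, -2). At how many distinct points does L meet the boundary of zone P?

The segment lies entirely outside zone P and never meets its boundary.

0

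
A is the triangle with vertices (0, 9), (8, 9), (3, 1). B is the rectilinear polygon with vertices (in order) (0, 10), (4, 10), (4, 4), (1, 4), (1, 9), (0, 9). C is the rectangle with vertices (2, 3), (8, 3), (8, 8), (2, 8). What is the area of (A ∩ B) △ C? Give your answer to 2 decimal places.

27.98

|A ∩ B| = 13.9792.
|(A ∩ B) ∩ C| = 8.
|(A ∩ B) △ C| = 13.9792 + 30 − 16 = 27.98.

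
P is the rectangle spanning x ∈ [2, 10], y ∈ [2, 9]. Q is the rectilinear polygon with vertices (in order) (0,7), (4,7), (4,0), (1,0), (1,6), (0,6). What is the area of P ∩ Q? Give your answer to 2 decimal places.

The intersection is the polygon with vertices (2,2), (2,7), (4,7), (4,2).
By the shoelace formula its area is 10.00.

10.00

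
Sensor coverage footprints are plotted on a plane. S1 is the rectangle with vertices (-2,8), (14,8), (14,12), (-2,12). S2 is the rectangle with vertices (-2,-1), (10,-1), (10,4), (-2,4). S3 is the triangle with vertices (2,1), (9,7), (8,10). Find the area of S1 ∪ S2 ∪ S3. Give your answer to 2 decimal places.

By inclusion–exclusion:
Individual areas: |S1| = 64, |S2| = 60, |S3| = 13.5.
|S1∩S2| = 0 (no overlap).
|S1∩S3| = 2.
|S2∩S3| = 2.25.
|S1∩S2∩S3| = 0.
|S1 ∪ S2 ∪ S3| = 137.5 − 4.25 + 0 = 133.25.

133.25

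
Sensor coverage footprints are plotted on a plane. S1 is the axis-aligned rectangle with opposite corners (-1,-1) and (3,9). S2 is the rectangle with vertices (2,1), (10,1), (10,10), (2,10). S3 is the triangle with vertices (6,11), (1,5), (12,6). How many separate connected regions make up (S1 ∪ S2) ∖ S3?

2

(S1 ∪ S2) ∖ S3 splits into 2 disjoint pieces (area 73.0985, area 3.2667).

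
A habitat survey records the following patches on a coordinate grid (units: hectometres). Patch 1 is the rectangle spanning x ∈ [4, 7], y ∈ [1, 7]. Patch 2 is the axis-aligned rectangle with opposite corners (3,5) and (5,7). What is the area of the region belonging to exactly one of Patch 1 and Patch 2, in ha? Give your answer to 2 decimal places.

|Patch 1∩Patch 2|: x∈[4,5], y∈[5,7] → 1·2 = 2.
|Patch 1 △ Patch 2| = |Patch 1| + |Patch 2| − 2·|Patch 1∩Patch 2| = 18 + 4 − 4 = 18.00.

18.00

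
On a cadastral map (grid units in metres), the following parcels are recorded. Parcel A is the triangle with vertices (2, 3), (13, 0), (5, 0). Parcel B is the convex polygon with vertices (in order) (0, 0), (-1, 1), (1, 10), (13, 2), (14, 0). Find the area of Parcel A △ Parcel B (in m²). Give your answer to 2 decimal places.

|Parcel A| = 12, |Parcel B| = 83.5, |Parcel A∩Parcel B| = 12.
|Parcel A △ Parcel B| = |Parcel A| + |Parcel B| − 2·|Parcel A∩Parcel B| = 12 + 83.5 − 24 = 71.50.

71.50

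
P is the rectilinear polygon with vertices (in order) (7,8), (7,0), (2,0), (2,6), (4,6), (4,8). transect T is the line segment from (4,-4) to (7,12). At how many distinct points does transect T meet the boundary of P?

2

The segment meets the boundary at (4.75,0), (6.25,8).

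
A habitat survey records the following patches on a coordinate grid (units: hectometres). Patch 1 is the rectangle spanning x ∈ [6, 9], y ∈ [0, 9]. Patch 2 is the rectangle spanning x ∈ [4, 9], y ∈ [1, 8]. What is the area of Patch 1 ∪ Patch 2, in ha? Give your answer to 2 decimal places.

By inclusion–exclusion:
Individual areas: |Patch 1| = 27, |Patch 2| = 35.
|Patch 1∩Patch 2|: x∈[6,9], y∈[1,8] → 3·7 = 21.
|Patch 1 ∪ Patch 2| = 62 − 21 = 41.00.

41.00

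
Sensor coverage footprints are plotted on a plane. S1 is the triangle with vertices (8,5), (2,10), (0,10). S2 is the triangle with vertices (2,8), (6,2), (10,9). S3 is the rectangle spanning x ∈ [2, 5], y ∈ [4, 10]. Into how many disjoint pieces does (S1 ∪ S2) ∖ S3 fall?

(S1 ∪ S2) ∖ S3 splits into 2 disjoint pieces (area 18.7751, area 1.25).

2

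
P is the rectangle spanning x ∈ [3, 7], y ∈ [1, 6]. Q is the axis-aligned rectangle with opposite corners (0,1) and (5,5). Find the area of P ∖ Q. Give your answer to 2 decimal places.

|P∩Q|: x∈[3,5], y∈[1,5] → 2·4 = 8.
|P| = 20.
|P ∖ Q| = |P| − |P∩Q| = 20 − 8 = 12.00.

12.00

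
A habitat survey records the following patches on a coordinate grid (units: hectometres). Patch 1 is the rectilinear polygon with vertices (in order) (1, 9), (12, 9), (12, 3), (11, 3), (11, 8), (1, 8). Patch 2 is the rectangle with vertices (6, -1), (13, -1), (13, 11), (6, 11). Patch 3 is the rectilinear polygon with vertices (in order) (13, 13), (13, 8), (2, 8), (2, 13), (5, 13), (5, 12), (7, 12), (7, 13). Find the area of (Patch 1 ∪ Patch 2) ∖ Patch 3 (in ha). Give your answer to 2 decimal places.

|Patch 1 ∪ Patch 2| = 89.
|(Patch 1 ∪ Patch 2) ∩ Patch 3| = 25.
|(Patch 1 ∪ Patch 2) ∖ Patch 3| = 89 − 25 = 64.00.

64.00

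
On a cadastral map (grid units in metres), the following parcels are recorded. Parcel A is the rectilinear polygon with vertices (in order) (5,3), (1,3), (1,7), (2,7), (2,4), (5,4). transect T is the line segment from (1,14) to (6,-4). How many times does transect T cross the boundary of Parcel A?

2

The segment meets the boundary at (4.056,3), (3.778,4).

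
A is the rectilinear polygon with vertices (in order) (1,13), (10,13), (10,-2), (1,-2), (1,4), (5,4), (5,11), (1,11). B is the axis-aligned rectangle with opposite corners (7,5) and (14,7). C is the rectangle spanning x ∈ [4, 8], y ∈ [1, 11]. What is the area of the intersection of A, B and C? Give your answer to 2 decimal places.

The intersection is the polygon with vertices (7,5), (7,7), (8,7), (8,5).
By the shoelace formula its area is 2.00.

2.00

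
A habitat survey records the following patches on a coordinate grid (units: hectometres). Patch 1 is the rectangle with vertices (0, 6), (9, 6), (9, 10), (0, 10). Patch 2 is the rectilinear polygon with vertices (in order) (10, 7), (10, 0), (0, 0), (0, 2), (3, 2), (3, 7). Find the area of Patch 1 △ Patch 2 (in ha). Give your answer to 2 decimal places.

79.00

|Patch 1| = 36, |Patch 2| = 55, |Patch 1∩Patch 2| = 6.
|Patch 1 △ Patch 2| = |Patch 1| + |Patch 2| − 2·|Patch 1∩Patch 2| = 36 + 55 − 12 = 79.00.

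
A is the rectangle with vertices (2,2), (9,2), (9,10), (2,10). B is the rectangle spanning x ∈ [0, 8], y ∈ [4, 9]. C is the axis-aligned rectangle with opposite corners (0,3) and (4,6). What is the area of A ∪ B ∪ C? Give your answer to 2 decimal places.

68.00

By inclusion–exclusion:
Individual areas: |A| = 56, |B| = 40, |C| = 12.
|A∩B|: x∈[2,8], y∈[4,9] → 6·5 = 30.
|A∩C|: x∈[2,4], y∈[3,6] → 2·3 = 6.
|B∩C|: x∈[0,4], y∈[4,6] → 4·2 = 8.
|A∩B∩C| = 4.
|A ∪ B ∪ C| = 108 − 44 + 4 = 68.00.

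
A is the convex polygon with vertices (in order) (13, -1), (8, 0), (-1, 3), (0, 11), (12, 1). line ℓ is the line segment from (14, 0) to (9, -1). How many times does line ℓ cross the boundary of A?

2

The segment meets the boundary at (11,-0.6), (12.636,-0.273).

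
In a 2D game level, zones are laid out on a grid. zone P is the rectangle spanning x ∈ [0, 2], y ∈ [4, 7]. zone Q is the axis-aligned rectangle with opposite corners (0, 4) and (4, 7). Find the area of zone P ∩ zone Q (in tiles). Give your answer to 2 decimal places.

|zone P∩zone Q|: x∈[0,2], y∈[4,7] → 2·3 = 6.

6.00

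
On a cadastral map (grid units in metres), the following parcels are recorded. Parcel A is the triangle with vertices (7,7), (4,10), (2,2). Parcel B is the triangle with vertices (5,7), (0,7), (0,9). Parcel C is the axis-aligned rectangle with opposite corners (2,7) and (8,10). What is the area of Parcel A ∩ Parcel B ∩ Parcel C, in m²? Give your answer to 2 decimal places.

0.56

The intersection is the polygon with vertices (5,7), (3.25,7), (3.409,7.636).
By the shoelace formula its area is 0.56.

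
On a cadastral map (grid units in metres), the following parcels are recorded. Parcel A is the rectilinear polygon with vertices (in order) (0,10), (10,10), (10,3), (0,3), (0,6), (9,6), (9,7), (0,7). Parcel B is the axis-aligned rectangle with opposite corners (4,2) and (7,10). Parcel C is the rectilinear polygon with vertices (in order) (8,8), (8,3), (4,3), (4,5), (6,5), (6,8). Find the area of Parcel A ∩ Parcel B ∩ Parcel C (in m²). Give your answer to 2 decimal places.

8.00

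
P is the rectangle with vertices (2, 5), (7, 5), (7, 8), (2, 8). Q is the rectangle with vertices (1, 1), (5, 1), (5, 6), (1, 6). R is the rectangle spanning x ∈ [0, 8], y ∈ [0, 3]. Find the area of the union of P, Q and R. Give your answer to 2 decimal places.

By inclusion–exclusion:
Individual areas: |P| = 15, |Q| = 20, |R| = 24.
|P∩Q|: x∈[2,5], y∈[5,6] → 3·1 = 3.
|P∩R| = 0 (no overlap).
|Q∩R|: x∈[1,5], y∈[1,3] → 4·2 = 8.
|P∩Q∩R| = 0.
|P ∪ Q ∪ R| = 59 − 11 + 0 = 48.00.

48.00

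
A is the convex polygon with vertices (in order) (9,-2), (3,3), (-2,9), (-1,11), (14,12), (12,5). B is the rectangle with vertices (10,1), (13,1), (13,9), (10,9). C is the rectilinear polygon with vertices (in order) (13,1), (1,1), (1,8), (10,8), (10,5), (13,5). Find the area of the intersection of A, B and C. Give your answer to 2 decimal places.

4.57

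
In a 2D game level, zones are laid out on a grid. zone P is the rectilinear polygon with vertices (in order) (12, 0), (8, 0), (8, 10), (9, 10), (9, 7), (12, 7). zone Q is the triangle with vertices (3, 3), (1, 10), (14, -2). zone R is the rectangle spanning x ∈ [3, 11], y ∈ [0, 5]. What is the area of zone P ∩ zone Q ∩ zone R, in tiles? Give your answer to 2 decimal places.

5.88

The intersection is the polygon with vertices (8,0.727), (8,3.538), (11,0.769), (11,0), (9.6,0).
By the shoelace formula its area is 5.88.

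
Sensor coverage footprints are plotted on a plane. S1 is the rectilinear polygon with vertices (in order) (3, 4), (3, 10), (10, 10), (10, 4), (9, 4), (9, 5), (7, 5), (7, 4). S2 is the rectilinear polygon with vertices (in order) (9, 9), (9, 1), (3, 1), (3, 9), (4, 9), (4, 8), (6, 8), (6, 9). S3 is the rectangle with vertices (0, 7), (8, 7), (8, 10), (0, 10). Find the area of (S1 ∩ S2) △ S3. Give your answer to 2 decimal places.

|S1 ∩ S2| = 26.
|(S1 ∩ S2) ∩ S3| = 8.
|(S1 ∩ S2) △ S3| = 26 + 24 − 16 = 34.00.

34.00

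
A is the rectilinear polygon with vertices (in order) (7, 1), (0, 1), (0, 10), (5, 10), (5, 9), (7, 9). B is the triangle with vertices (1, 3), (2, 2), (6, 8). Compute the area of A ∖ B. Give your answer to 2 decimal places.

56.00

|A| = 61, |A∩B| = 5.
|A ∖ B| = |A| − |A∩B| = 61 − 5 = 56.00.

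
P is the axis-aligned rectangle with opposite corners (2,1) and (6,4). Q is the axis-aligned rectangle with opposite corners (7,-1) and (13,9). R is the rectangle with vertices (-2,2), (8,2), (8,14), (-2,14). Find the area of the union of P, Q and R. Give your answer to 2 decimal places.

177.00

By inclusion–exclusion:
Individual areas: |P| = 12, |Q| = 60, |R| = 120.
|P∩Q| = 0 (no overlap).
|P∩R|: x∈[2,6], y∈[2,4] → 4·2 = 8.
|Q∩R|: x∈[7,8], y∈[2,9] → 1·7 = 7.
|P∩Q∩R| = 0.
|P ∪ Q ∪ R| = 192 − 15 + 0 = 177.00.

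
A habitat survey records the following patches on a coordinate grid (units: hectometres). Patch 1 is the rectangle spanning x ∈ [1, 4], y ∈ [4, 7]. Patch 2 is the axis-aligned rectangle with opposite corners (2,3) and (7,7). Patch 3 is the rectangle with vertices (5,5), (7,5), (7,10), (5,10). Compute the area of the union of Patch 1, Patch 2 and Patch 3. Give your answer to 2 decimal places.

29.00

By inclusion–exclusion:
Individual areas: |Patch 1| = 9, |Patch 2| = 20, |Patch 3| = 10.
|Patch 1∩Patch 2|: x∈[2,4], y∈[4,7] → 2·3 = 6.
|Patch 1∩Patch 3| = 0 (no overlap).
|Patch 2∩Patch 3|: x∈[5,7], y∈[5,7] → 2·2 = 4.
|Patch 1∩Patch 2∩Patch 3| = 0.
|Patch 1 ∪ Patch 2 ∪ Patch 3| = 39 − 10 + 0 = 29.00.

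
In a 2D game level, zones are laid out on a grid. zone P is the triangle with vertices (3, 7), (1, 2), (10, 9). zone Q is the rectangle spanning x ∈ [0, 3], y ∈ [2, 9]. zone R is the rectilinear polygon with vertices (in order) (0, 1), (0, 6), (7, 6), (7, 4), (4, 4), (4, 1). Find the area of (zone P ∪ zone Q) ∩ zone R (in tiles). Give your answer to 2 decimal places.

15.84

The region (zone P ∪ zone Q) ∩ zone R is the polygon with vertices (3,3.556), (3,2), (1,2), (0,2), (0,6), (6.143,6).
By the shoelace formula its area is 15.84.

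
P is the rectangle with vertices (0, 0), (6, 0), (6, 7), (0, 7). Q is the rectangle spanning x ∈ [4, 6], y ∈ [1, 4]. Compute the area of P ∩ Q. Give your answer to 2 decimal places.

6.00

|P∩Q|: x∈[4,6], y∈[1,4] → 2·3 = 6.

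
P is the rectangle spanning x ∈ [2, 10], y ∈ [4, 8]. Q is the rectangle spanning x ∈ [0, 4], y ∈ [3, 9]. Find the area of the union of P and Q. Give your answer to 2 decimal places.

By inclusion–exclusion:
Individual areas: |P| = 32, |Q| = 24.
|P∩Q|: x∈[2,4], y∈[4,8] → 2·4 = 8.
|P ∪ Q| = 56 − 8 = 48.00.

48.00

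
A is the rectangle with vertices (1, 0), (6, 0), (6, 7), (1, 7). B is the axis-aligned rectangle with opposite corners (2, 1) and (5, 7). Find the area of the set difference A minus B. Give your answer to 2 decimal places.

17.00

|A∩B|: x∈[2,5], y∈[1,7] → 3·6 = 18.
|A| = 35.
|A ∖ B| = |A| − |A∩B| = 35 − 18 = 17.00.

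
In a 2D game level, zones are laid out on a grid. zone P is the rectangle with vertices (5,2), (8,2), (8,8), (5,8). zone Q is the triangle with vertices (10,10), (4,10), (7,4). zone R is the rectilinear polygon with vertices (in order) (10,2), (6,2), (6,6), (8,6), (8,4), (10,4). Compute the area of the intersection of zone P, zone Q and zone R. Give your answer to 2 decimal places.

2.00

The intersection is the polygon with vertices (7,4), (6,6), (8,6).
By the shoelace formula its area is 2.00.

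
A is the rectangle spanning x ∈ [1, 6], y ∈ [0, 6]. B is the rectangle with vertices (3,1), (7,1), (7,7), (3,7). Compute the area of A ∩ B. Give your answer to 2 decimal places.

|A∩B|: x∈[3,6], y∈[1,6] → 3·5 = 15.

15.00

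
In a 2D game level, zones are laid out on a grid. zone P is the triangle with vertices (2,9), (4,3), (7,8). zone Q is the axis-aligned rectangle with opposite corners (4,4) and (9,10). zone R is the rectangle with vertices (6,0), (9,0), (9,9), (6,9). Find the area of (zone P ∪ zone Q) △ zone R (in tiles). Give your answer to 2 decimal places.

|zone P ∪ zone Q| = 35.9.
|(zone P ∪ zone Q) ∩ zone R| = 15.
|(zone P ∪ zone Q) △ zone R| = 35.9 + 27 − 30 = 32.90.

32.90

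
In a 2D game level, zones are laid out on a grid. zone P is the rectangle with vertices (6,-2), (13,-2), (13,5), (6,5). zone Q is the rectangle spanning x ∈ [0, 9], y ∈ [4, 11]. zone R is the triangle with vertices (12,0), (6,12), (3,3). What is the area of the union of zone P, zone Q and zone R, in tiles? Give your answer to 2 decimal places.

By inclusion–exclusion:
Individual areas: |zone P| = 49, |zone Q| = 63, |zone R| = 45.
|zone P∩zone Q|: x∈[6,9], y∈[4,5] → 3·1 = 3.
|zone P∩zone R| = 17.75.
|zone Q∩zone R| = 25.25.
|zone P∩zone Q∩zone R| = 3.
|zone P ∪ zone Q ∪ zone R| = 157 − 46 + 3 = 114.00.

114.00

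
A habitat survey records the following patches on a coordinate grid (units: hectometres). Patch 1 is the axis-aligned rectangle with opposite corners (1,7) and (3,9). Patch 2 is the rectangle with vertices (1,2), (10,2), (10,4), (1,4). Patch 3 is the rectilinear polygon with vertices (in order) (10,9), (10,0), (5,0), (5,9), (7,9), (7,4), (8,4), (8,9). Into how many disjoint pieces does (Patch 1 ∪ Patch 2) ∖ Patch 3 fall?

2

(Patch 1 ∪ Patch 2) ∖ Patch 3 splits into 2 disjoint pieces (area 4, area 8).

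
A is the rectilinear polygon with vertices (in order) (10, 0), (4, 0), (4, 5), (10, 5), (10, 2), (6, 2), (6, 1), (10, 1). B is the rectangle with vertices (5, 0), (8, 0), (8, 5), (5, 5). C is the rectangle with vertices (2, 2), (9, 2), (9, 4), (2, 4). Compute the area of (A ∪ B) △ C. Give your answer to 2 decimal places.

|A ∪ B| = 28.
|(A ∪ B) ∩ C| = 10.
|(A ∪ B) △ C| = 28 + 14 − 20 = 22.00.

22.00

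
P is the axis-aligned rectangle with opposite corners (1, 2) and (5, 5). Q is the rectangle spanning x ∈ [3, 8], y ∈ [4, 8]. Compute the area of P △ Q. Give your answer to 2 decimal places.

|P∩Q|: x∈[3,5], y∈[4,5] → 2·1 = 2.
|P △ Q| = |P| + |Q| − 2·|P∩Q| = 12 + 20 − 4 = 28.00.

28.00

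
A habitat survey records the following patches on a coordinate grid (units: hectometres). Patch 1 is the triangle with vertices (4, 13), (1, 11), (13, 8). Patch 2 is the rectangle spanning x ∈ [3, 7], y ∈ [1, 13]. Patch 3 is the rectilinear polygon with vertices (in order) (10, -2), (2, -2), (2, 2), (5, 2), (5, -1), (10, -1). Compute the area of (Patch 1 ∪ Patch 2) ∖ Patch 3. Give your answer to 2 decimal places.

|Patch 1 ∪ Patch 2| = 55.3333.
|(Patch 1 ∪ Patch 2) ∩ Patch 3| = 2.
|(Patch 1 ∪ Patch 2) ∖ Patch 3| = 55.3333 − 2 = 53.33.

53.33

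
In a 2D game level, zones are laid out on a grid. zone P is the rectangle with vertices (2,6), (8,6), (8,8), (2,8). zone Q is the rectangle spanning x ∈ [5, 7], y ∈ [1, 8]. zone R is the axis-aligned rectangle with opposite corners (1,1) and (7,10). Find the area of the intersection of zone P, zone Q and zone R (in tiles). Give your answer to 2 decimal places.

4.00

The intersection is the polygon with vertices (7,6), (5,6), (5,8), (7,8).
By the shoelace formula its area is 4.00.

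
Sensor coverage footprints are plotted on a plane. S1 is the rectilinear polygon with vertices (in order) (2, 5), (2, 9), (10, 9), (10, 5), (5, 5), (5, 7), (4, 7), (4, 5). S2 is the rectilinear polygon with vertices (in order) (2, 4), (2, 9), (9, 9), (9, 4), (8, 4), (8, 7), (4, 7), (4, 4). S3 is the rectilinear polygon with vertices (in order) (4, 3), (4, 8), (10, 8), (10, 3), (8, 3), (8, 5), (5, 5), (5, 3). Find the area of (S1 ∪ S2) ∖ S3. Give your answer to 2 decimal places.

16.00

|S1 ∪ S2| = 33.
|(S1 ∪ S2) ∩ S3| = 17.
|(S1 ∪ S2) ∖ S3| = 33 − 17 = 16.00.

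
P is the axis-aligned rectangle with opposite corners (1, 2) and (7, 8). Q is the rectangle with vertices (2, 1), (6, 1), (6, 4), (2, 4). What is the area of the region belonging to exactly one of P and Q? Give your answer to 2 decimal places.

32.00

|P∩Q|: x∈[2,6], y∈[2,4] → 4·2 = 8.
|P △ Q| = |P| + |Q| − 2·|P∩Q| = 36 + 12 − 16 = 32.00.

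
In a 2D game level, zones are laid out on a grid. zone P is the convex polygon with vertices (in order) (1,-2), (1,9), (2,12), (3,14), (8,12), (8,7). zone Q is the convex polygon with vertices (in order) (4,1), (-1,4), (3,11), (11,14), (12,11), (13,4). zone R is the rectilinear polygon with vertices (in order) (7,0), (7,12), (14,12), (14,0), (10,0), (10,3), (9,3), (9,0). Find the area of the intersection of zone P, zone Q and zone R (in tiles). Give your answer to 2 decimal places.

The intersection is the polygon with vertices (8,7), (7,5.714), (7,12), (8,12).
By the shoelace formula its area is 5.64.

5.64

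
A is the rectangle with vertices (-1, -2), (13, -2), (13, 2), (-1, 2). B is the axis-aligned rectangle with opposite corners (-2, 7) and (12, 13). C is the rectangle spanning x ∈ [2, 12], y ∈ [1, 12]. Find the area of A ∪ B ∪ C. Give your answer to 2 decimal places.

By inclusion–exclusion:
Individual areas: |A| = 56, |B| = 84, |C| = 110.
|A∩B| = 0 (no overlap).
|A∩C|: x∈[2,12], y∈[1,2] → 10·1 = 10.
|B∩C|: x∈[2,12], y∈[7,12] → 10·5 = 50.
|A∩B∩C| = 0.
|A ∪ B ∪ C| = 250 − 60 + 0 = 190.00.

190.00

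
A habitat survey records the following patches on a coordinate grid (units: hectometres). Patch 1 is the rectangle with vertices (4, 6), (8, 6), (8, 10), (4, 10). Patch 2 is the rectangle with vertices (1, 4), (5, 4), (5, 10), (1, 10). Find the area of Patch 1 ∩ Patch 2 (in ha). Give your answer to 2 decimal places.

4.00

|Patch 1∩Patch 2|: x∈[4,5], y∈[6,10] → 1·4 = 4.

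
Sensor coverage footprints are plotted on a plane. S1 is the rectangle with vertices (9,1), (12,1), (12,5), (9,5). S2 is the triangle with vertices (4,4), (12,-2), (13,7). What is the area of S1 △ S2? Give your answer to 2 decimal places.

27.00

|S1| = 12, |S2| = 39, |S1∩S2| = 12.
|S1 △ S2| = |S1| + |S2| − 2·|S1∩S2| = 12 + 39 − 24 = 27.00.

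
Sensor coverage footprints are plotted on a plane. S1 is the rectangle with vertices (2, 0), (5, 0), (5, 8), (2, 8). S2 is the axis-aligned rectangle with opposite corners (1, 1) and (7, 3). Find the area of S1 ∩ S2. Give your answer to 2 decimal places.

|S1∩S2|: x∈[2,5], y∈[1,3] → 3·2 = 6.

6.00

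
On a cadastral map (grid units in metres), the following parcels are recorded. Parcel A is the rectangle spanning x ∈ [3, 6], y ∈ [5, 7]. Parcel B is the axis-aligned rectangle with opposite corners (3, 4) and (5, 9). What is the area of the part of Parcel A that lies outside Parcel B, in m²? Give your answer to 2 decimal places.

2.00

|Parcel A∩Parcel B|: x∈[3,5], y∈[5,7] → 2·2 = 4.
|Parcel A| = 6.
|Parcel A ∖ Parcel B| = |Parcel A| − |Parcel A∩Parcel B| = 6 − 4 = 2.00.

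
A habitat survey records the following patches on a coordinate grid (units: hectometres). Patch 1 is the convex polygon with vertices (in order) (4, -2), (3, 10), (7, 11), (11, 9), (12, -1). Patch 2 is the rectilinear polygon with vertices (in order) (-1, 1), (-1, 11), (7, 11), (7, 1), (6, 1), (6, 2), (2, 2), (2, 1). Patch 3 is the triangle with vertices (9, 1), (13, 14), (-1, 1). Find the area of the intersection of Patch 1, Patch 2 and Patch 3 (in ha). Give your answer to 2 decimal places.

17.70

The intersection is the polygon with vertices (7,1), (6,1), (6,2), (3.667,2), (3.409,5.094), (7,8.429).
By the shoelace formula its area is 17.70.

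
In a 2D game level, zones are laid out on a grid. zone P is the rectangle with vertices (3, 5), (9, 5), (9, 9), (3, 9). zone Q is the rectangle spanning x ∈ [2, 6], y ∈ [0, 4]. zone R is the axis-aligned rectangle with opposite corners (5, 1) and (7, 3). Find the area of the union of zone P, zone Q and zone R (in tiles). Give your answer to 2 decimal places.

By inclusion–exclusion:
Individual areas: |zone P| = 24, |zone Q| = 16, |zone R| = 4.
|zone P∩zone Q| = 0 (no overlap).
|zone P∩zone R| = 0 (no overlap).
|zone Q∩zone R|: x∈[5,6], y∈[1,3] → 1·2 = 2.
|zone P∩zone Q∩zone R| = 0.
|zone P ∪ zone Q ∪ zone R| = 44 − 2 + 0 = 42.00.

42.00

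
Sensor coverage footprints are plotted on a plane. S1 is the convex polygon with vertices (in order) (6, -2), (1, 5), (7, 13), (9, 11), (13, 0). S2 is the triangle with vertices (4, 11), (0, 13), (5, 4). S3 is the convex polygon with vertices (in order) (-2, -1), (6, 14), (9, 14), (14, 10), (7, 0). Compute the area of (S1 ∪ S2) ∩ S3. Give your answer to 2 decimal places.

75.61

|S1 ∪ S2| = 108.506.
|(S1 ∪ S2) ∩ S3| = 75.61.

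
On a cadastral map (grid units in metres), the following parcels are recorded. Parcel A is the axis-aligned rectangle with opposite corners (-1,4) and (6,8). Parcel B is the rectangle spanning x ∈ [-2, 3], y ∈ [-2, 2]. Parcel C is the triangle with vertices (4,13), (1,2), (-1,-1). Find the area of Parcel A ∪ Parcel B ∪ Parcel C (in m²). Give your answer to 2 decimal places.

50.74

By inclusion–exclusion:
Individual areas: |Parcel A| = 28, |Parcel B| = 20, |Parcel C| = 6.5.
|Parcel A∩Parcel B| = 0 (no overlap).
|Parcel A∩Parcel C| = 2.3636.
|Parcel B∩Parcel C| = 1.3929.
|Parcel A∩Parcel B∩Parcel C| = 0.
|Parcel A ∪ Parcel B ∪ Parcel C| = 54.5 − 3.7565 + 0 = 50.74.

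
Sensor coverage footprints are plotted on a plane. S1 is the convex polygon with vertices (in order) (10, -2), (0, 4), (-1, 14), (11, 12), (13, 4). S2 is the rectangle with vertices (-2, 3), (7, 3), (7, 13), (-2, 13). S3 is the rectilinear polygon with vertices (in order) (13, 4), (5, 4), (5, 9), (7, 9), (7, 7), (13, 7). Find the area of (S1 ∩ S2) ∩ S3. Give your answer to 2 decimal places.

The region (S1 ∩ S2) ∩ S3 is the polygon with vertices (7,7), (7,4), (5,4), (5,9), (7,9).
By the shoelace formula its area is 10.00.

10.00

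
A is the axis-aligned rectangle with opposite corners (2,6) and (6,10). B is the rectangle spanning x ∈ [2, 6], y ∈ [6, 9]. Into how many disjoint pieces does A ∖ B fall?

A ∖ B is a single connected region.

1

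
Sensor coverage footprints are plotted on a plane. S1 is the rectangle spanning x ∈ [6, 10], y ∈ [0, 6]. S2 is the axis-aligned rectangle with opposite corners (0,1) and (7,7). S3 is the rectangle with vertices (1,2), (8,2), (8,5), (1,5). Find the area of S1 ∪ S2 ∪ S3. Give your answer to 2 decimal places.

By inclusion–exclusion:
Individual areas: |S1| = 24, |S2| = 42, |S3| = 21.
|S1∩S2|: x∈[6,7], y∈[1,6] → 1·5 = 5.
|S1∩S3|: x∈[6,8], y∈[2,5] → 2·3 = 6.
|S2∩S3|: x∈[1,7], y∈[2,5] → 6·3 = 18.
|S1∩S2∩S3| = 3.
|S1 ∪ S2 ∪ S3| = 87 − 29 + 3 = 61.00.

61.00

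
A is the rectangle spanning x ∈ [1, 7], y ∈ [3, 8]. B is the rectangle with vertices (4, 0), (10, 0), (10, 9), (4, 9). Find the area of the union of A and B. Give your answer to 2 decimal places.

By inclusion–exclusion:
Individual areas: |A| = 30, |B| = 54.
|A∩B|: x∈[4,7], y∈[3,8] → 3·5 = 15.
|A ∪ B| = 84 − 15 = 69.00.

69.00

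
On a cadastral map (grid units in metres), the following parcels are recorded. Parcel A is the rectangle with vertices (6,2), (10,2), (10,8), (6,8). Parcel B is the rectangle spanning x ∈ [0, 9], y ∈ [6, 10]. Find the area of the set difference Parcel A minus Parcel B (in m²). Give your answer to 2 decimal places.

|Parcel A∩Parcel B|: x∈[6,9], y∈[6,8] → 3·2 = 6.
|Parcel A| = 24.
|Parcel A ∖ Parcel B| = |Parcel A| − |Parcel A∩Parcel B| = 24 − 6 = 18.00.

18.00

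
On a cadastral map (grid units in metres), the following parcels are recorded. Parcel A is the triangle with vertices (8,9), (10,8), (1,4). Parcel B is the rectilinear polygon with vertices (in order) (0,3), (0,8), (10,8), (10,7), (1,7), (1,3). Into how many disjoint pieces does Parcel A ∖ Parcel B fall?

Parcel A ∖ Parcel B splits into 2 disjoint pieces (area 1.7, area 3.825).

2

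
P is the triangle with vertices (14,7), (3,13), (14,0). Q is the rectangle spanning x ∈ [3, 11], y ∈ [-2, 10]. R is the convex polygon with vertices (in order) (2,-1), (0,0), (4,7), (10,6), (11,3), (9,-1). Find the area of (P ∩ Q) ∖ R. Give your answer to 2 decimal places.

|P ∩ Q| = 15.9213.
|(P ∩ Q) ∩ R| = 1.2433.
|(P ∩ Q) ∖ R| = 15.9213 − 1.2433 = 14.68.

14.68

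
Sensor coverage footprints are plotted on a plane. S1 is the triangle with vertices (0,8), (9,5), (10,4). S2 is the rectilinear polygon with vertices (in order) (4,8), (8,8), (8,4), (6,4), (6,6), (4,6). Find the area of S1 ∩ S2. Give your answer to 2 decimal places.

1.40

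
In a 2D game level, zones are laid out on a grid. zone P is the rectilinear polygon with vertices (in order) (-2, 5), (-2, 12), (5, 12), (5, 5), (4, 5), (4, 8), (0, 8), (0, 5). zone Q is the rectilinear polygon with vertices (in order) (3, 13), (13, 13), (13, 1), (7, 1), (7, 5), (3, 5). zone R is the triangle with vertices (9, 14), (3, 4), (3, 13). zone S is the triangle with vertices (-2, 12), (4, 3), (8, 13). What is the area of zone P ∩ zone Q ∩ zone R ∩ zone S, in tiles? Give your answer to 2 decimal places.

The intersection is the polygon with vertices (4,5.667), (4,8), (3,8), (3,12), (5,12), (5,7.333).
By the shoelace formula its area is 9.50.

9.50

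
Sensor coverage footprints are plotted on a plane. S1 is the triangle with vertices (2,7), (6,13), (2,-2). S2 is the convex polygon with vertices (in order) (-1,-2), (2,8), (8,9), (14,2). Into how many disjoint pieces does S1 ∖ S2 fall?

S1 ∖ S2 splits into 2 disjoint pieces (area 4.4215, area 0.0919).

2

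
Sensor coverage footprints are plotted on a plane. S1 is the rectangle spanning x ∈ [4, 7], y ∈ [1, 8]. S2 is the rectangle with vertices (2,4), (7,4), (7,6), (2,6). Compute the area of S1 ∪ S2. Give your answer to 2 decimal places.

25.00

By inclusion–exclusion:
Individual areas: |S1| = 21, |S2| = 10.
|S1∩S2|: x∈[4,7], y∈[4,6] → 3·2 = 6.
|S1 ∪ S2| = 31 − 6 = 25.00.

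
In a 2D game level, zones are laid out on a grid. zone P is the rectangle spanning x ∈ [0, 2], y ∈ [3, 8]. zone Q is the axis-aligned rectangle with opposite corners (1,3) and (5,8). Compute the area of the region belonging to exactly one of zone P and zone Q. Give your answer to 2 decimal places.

|zone P∩zone Q|: x∈[1,2], y∈[3,8] → 1·5 = 5.
|zone P △ zone Q| = |zone P| + |zone Q| − 2·|zone P∩zone Q| = 10 + 20 − 10 = 20.00.

20.00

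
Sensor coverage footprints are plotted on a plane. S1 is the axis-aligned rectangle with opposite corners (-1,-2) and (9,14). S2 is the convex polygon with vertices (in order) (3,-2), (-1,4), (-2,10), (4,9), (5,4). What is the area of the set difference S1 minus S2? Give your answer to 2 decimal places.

|S1| = 160, |S1∩S2| = 47.5833.
|S1 ∖ S2| = |S1| − |S1∩S2| = 160 − 47.5833 = 112.42.

112.42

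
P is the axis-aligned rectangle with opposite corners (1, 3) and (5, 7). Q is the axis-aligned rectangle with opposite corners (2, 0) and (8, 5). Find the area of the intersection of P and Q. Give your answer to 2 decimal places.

|P∩Q|: x∈[2,5], y∈[3,5] → 3·2 = 6.

6.00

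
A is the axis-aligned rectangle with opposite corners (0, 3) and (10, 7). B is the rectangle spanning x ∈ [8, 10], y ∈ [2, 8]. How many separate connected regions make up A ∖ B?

A ∖ B is a single connected region.

1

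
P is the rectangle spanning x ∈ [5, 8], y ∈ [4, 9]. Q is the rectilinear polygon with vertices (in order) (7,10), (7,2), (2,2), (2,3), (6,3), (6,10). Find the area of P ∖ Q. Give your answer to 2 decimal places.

10.00

|P| = 15, |P∩Q| = 5.
|P ∖ Q| = |P| − |P∩Q| = 15 − 5 = 10.00.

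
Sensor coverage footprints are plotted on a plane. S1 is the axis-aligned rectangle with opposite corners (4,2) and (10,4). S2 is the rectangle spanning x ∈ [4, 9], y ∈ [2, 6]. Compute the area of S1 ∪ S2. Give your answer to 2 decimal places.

22.00

By inclusion–exclusion:
Individual areas: |S1| = 12, |S2| = 20.
|S1∩S2|: x∈[4,9], y∈[2,4] → 5·2 = 10.
|S1 ∪ S2| = 32 − 10 = 22.00.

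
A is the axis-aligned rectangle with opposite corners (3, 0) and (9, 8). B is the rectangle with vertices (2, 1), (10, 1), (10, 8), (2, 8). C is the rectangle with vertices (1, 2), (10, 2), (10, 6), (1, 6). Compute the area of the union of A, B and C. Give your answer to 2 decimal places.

66.00

By inclusion–exclusion:
Individual areas: |A| = 48, |B| = 56, |C| = 36.
|A∩B|: x∈[3,9], y∈[1,8] → 6·7 = 42.
|A∩C|: x∈[3,9], y∈[2,6] → 6·4 = 24.
|B∩C|: x∈[2,10], y∈[2,6] → 8·4 = 32.
|A∩B∩C| = 24.
|A ∪ B ∪ C| = 140 − 98 + 24 = 66.00.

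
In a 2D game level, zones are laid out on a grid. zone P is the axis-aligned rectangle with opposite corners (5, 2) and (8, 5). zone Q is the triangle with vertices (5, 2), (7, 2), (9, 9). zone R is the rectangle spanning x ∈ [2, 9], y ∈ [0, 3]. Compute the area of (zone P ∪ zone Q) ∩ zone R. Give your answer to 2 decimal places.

The region (zone P ∪ zone Q) ∩ zone R is the polygon with vertices (8,2), (7,2), (5,2), (5,3), (8,3).
By the shoelace formula its area is 3.00.

3.00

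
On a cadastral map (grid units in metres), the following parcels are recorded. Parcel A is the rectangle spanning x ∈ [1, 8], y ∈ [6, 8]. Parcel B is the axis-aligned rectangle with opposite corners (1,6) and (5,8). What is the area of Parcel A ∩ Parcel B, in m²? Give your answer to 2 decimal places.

|Parcel A∩Parcel B|: x∈[1,5], y∈[6,8] → 4·2 = 8.

8.00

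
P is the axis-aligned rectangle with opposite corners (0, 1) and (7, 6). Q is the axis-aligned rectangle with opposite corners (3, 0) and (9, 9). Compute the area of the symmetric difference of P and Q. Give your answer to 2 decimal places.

49.00

|P∩Q|: x∈[3,7], y∈[1,6] → 4·5 = 20.
|P △ Q| = |P| + |Q| − 2·|P∩Q| = 35 + 54 − 40 = 49.00.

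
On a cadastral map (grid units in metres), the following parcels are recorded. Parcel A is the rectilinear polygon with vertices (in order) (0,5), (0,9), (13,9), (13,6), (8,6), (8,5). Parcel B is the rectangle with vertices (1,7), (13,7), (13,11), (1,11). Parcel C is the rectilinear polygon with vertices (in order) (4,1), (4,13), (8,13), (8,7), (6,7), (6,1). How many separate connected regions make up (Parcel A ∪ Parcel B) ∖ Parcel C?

2

(Parcel A ∪ Parcel B) ∖ Parcel C splits into 2 disjoint pieces (area 22, area 29).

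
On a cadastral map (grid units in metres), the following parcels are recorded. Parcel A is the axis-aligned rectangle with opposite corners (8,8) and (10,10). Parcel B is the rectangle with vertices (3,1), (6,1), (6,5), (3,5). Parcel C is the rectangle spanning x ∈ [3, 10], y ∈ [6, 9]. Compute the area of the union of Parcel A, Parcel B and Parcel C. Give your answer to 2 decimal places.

35.00

By inclusion–exclusion:
Individual areas: |Parcel A| = 4, |Parcel B| = 12, |Parcel C| = 21.
|Parcel A∩Parcel B| = 0 (no overlap).
|Parcel A∩Parcel C|: x∈[8,10], y∈[8,9] → 2·1 = 2.
|Parcel B∩Parcel C| = 0 (no overlap).
|Parcel A∩Parcel B∩Parcel C| = 0.
|Parcel A ∪ Parcel B ∪ Parcel C| = 37 − 2 + 0 = 35.00.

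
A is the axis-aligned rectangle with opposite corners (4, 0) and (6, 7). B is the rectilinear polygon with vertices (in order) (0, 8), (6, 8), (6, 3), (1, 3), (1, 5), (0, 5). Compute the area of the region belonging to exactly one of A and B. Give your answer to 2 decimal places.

|A| = 14, |B| = 28, |A∩B| = 8.
|A △ B| = |A| + |B| − 2·|A∩B| = 14 + 28 − 16 = 26.00.

26.00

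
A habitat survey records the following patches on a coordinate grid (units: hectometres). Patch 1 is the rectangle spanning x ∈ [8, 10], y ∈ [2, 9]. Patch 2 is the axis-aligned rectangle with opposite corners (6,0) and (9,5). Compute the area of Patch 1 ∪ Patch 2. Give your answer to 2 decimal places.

By inclusion–exclusion:
Individual areas: |Patch 1| = 14, |Patch 2| = 15.
|Patch 1∩Patch 2|: x∈[8,9], y∈[2,5] → 1·3 = 3.
|Patch 1 ∪ Patch 2| = 29 − 3 = 26.00.

26.00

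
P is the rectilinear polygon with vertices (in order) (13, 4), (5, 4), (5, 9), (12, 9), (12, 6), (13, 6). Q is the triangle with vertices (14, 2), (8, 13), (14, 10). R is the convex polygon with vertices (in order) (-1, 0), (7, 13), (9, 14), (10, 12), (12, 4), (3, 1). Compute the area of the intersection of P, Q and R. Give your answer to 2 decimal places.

The intersection is the polygon with vertices (10.182,9), (10.75,9), (11.231,7.077).
By the shoelace formula its area is 0.55.

0.55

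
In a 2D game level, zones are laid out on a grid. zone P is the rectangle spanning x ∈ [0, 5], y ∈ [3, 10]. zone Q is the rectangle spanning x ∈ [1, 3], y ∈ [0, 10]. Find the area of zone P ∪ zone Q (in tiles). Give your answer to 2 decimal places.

41.00

By inclusion–exclusion:
Individual areas: |zone P| = 35, |zone Q| = 20.
|zone P∩zone Q|: x∈[1,3], y∈[3,10] → 2·7 = 14.
|zone P ∪ zone Q| = 55 − 14 = 41.00.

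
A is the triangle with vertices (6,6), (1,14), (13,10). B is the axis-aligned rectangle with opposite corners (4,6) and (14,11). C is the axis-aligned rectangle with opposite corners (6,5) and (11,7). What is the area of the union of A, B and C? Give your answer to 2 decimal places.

66.70

By inclusion–exclusion:
Individual areas: |A| = 38, |B| = 50, |C| = 10.
|A∩B| = 26.3.
|A∩C| = 0.875.
|B∩C|: x∈[6,11], y∈[6,7] → 5·1 = 5.
|A∩B∩C| = 0.875.
|A ∪ B ∪ C| = 98 − 32.175 + 0.875 = 66.70.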